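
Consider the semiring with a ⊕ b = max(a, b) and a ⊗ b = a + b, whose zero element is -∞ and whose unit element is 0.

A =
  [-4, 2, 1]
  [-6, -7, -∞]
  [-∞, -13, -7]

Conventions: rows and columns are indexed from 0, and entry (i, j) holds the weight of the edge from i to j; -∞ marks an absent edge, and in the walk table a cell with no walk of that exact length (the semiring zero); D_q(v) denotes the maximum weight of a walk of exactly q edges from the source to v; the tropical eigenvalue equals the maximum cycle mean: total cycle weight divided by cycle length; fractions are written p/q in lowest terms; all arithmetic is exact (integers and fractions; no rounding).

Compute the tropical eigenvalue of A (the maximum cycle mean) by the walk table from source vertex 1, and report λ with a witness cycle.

q=0: [-∞, 0, -∞]
q=1: [-6, -7, -∞]
q=2: [-10, -4, -5]
q=3: [-10, -8, -9]
Optimal cycle mean attained by: cycle 0->1->0, total 2 + (-6), length 2.
Answer: λ = -2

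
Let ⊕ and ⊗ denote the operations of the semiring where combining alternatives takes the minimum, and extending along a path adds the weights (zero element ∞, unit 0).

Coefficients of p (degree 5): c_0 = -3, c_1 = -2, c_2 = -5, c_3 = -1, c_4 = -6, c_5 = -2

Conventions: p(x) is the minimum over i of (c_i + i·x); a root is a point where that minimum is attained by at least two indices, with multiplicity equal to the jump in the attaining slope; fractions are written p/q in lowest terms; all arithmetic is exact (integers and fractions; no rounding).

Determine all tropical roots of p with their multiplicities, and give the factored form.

hull edge (i=0, c=-3) to (i=2, c=-5): slope -1, span 2
hull edge (i=2, c=-5) to (i=4, c=-6): slope -1/2, span 2
hull edge (i=4, c=-6) to (i=5, c=-2): slope 4, span 1
Factored form: p(x) = -2 ⊗ (x ⊕ (-4)) ⊗ (x ⊕ 1/2) ⊗ (x ⊕ 1/2) ⊗ (x ⊕ 1) ⊗ (x ⊕ 1)
Answer: roots = -4 (mult 1), 1/2 (mult 2), 1 (mult 2)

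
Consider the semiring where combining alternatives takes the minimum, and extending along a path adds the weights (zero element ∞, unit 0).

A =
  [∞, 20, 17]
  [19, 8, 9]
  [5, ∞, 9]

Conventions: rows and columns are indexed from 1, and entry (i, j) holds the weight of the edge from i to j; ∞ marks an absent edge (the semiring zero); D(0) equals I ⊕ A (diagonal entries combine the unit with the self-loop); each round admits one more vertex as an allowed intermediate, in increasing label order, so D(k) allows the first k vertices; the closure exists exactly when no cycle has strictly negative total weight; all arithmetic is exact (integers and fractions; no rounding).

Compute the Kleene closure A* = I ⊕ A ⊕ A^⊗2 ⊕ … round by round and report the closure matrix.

D(0):
  [0, 20, 17]
  [19, 0, 9]
  [5, ∞, 0]
D(1):
  [0, 20, 17]
  [19, 0, 9]
  [5, 25, 0]
D(2):
  [0, 20, 17]
  [19, 0, 9]
  [5, 25, 0]
D(3):
  [0, 20, 17]
  [14, 0, 9]
  [5, 25, 0]
Answer: A* = [[0, 20, 17], [14, 0, 9], [5, 25, 0]]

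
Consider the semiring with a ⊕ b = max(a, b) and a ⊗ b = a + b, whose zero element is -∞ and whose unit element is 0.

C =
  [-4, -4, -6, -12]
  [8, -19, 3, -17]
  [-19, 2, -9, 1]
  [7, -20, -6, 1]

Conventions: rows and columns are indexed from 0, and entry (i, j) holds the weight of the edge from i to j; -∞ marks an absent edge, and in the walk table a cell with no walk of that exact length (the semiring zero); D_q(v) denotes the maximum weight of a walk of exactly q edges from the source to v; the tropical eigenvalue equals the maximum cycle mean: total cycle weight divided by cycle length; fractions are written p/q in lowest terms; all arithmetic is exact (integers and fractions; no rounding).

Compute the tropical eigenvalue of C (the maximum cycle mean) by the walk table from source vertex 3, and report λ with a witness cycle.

q=0: [-∞, -∞, -∞, 0]
q=1: [7, -20, -6, 1]
q=2: [8, 3, 1, 2]
q=3: [11, 4, 6, 3]
q=4: [12, 8, 7, 7]
Optimal cycle mean attained by: cycle 1->2->1, total 3 + 2, length 2.
Answer: λ = 5/2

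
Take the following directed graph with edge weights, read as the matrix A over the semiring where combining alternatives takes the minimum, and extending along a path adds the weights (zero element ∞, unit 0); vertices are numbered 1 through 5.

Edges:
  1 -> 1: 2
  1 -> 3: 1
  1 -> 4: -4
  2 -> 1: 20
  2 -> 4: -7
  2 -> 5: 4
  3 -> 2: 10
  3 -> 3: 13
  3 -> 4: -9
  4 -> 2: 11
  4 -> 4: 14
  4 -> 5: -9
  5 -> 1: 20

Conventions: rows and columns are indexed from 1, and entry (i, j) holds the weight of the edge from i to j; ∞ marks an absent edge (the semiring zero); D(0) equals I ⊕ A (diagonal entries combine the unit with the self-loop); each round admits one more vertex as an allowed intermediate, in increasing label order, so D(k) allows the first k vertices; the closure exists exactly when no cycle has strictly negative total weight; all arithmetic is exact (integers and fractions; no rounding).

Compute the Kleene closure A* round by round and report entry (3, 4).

D(0):
  [0, ∞, 1, -4, ∞]
  [20, 0, ∞, -7, 4]
  [∞, 10, 0, -9, ∞]
  [∞, 11, ∞, 0, -9]
  [20, ∞, ∞, ∞, 0]
D(1):
  [0, ∞, 1, -4, ∞]
  [20, 0, 21, -7, 4]
  [∞, 10, 0, -9, ∞]
  [∞, 11, ∞, 0, -9]
  [20, ∞, 21, 16, 0]
D(2):
  [0, ∞, 1, -4, ∞]
  [20, 0, 21, -7, 4]
  [30, 10, 0, -9, 14]
  [31, 11, 32, 0, -9]
  [20, ∞, 21, 16, 0]
D(3):
  [0, 11, 1, -8, 15]
  [20, 0, 21, -7, 4]
  [30, 10, 0, -9, 14]
  [31, 11, 32, 0, -9]
  [20, 31, 21, 12, 0]
D(4):
  [0, 3, 1, -8, -17]
  [20, 0, 21, -7, -16]
  [22, 2, 0, -9, -18]
  [31, 11, 32, 0, -9]
  [20, 23, 21, 12, 0]
D(5):
  [0, 3, 1, -8, -17]
  [4, 0, 5, -7, -16]
  [2, 2, 0, -9, -18]
  [11, 11, 12, 0, -9]
  [20, 23, 21, 12, 0]
Answer: A*[3][4] = -9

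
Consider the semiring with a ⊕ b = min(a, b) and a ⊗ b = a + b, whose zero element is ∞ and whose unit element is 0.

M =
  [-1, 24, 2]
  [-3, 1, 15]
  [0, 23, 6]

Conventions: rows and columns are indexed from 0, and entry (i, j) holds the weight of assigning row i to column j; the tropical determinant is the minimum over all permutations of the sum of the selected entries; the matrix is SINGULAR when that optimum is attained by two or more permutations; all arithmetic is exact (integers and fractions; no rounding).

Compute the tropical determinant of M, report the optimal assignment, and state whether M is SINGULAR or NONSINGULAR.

σ = (0, 1, 2): (-1) + 1 + 6 = 6
σ = (0, 2, 1): (-1) + 15 + 23 = 37
σ = (1, 0, 2): 24 + (-3) + 6 = 27
σ = (1, 2, 0): 24 + 15 + 0 = 39
σ = (2, 0, 1): 2 + (-3) + 23 = 22
σ = (2, 1, 0): 2 + 1 + 0 = 3
Optimal value attained by: σ = (2, 1, 0).
Answer: det⊕(M) = 3; verdict: NONSINGULAR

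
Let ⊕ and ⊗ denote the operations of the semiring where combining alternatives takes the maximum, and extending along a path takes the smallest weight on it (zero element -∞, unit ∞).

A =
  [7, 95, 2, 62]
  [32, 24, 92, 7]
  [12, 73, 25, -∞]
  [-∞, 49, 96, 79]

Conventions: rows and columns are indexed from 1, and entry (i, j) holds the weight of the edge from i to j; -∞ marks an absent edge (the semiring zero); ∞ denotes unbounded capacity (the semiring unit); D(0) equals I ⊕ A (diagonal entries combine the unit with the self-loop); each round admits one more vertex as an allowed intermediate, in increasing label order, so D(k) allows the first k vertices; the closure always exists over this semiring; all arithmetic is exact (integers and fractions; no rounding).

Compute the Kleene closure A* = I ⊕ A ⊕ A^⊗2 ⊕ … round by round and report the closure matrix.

D(0):
  [∞, 95, 2, 62]
  [32, ∞, 92, 7]
  [12, 73, ∞, -∞]
  [-∞, 49, 96, ∞]
D(1):
  [∞, 95, 2, 62]
  [32, ∞, 92, 32]
  [12, 73, ∞, 12]
  [-∞, 49, 96, ∞]
D(2):
  [∞, 95, 92, 62]
  [32, ∞, 92, 32]
  [32, 73, ∞, 32]
  [32, 49, 96, ∞]
D(3):
  [∞, 95, 92, 62]
  [32, ∞, 92, 32]
  [32, 73, ∞, 32]
  [32, 73, 96, ∞]
D(4):
  [∞, 95, 92, 62]
  [32, ∞, 92, 32]
  [32, 73, ∞, 32]
  [32, 73, 96, ∞]
Answer: A* = [[∞, 95, 92, 62], [32, ∞, 92, 32], [32, 73, ∞, 32], [32, 73, 96, ∞]]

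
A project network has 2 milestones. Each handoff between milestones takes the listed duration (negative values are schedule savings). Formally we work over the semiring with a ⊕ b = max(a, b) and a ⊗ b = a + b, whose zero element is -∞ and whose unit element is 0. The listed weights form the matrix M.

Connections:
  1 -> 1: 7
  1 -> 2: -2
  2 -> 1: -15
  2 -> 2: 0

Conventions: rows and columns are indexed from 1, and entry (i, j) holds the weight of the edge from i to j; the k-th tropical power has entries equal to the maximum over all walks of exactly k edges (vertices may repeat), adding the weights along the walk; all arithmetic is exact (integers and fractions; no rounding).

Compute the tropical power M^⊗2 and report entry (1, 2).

M^⊗2:
  [14, 5]
  [-8, 0]
Key observation: the optimum is the walk 1->1->2, with weight 7 + (-2) = 5.
Optimal value attained by: walk 1->1->2.
Answer: (M^⊗2)[1][2] = 5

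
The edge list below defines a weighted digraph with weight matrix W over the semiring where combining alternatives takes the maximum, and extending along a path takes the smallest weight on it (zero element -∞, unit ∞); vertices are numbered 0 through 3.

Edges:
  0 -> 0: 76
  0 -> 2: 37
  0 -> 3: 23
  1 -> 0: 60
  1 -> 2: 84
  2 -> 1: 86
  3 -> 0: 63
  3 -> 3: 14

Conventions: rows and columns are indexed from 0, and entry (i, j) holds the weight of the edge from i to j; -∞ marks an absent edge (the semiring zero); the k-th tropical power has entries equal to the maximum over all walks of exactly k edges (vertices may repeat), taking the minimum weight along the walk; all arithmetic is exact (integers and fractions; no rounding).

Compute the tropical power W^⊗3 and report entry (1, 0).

W^⊗2:
  [76, 37, 37, 23]
  [60, 84, 37, 23]
  [60, -∞, 84, -∞]
  [63, -∞, 37, 23]
W^⊗3:
  [76, 37, 37, 23]
  [60, 37, 84, 23]
  [60, 84, 37, 23]
  [63, 37, 37, 23]
Key observation: the optimum is the walk 1->0->0->0, with weight 60 min 76 min 76 = 60.
Optimal value attained by: walk 1->0->0->0.
Answer: (W^⊗3)[1][0] = 60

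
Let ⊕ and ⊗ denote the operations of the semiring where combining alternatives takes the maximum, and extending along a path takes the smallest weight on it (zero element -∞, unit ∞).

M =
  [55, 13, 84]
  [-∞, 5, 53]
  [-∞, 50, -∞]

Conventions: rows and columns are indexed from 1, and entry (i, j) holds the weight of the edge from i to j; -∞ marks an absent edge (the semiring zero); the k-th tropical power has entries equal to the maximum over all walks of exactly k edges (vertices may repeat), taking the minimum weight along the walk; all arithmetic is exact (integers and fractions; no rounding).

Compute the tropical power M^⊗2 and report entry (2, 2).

M^⊗2:
  [55, 50, 55]
  [-∞, 50, 5]
  [-∞, 5, 50]
Key observation: the optimum is the walk 2->3->2, with weight 53 min 50 = 50.
Optimal value attained by: walk 2->3->2.
Answer: (M^⊗2)[2][2] = 50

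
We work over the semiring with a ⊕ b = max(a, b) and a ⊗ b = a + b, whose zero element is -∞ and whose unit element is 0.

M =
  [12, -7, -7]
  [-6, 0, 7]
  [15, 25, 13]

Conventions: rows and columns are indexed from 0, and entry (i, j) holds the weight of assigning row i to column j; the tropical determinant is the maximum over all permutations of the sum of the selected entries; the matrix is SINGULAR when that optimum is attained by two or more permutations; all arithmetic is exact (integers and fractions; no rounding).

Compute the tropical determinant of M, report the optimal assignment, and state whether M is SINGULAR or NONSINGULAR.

σ = (0, 1, 2): 12 + 0 + 13 = 25
σ = (0, 2, 1): 12 + 7 + 25 = 44
σ = (1, 0, 2): (-7) + (-6) + 13 = 0
σ = (1, 2, 0): (-7) + 7 + 15 = 15
σ = (2, 0, 1): (-7) + (-6) + 25 = 12
σ = (2, 1, 0): (-7) + 0 + 15 = 8
Optimal value attained by: σ = (0, 2, 1).
Answer: det⊕(M) = 44; verdict: NONSINGULAR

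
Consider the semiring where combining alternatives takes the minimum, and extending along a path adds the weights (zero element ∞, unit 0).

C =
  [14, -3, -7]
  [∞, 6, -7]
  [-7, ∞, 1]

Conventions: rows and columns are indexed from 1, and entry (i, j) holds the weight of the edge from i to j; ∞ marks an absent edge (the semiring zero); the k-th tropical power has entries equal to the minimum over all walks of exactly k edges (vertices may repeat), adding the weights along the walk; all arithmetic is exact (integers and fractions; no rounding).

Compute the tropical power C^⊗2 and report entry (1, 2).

C^⊗2:
  [-14, 3, -10]
  [-14, 12, -6]
  [-6, -10, -14]
Key observation: the optimum is the walk 1->2->2, with weight (-3) + 6 = 3.
Optimal value attained by: walk 1->2->2.
Answer: (C^⊗2)[1][2] = 3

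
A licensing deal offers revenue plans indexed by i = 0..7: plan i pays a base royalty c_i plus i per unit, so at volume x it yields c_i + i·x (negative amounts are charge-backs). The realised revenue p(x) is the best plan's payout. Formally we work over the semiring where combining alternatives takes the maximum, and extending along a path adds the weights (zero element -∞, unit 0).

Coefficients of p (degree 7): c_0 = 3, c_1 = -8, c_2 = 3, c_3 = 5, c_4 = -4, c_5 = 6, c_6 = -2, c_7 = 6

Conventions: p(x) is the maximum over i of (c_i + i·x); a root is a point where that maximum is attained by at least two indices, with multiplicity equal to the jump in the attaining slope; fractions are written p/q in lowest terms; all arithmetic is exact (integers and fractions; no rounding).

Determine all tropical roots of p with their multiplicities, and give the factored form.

hull edge (i=0, c=3) to (i=3, c=5): slope 2/3, span 3
hull edge (i=3, c=5) to (i=5, c=6): slope 1/2, span 2
hull edge (i=5, c=6) to (i=7, c=6): slope 0, span 2
Factored form: p(x) = 6 ⊗ (x ⊕ (-2/3)) ⊗ (x ⊕ (-2/3)) ⊗ (x ⊕ (-2/3)) ⊗ (x ⊕ (-1/2)) ⊗ (x ⊕ (-1/2)) ⊗ (x ⊕ 0) ⊗ (x ⊕ 0)
Answer: roots = -2/3 (mult 3), -1/2 (mult 2), 0 (mult 2)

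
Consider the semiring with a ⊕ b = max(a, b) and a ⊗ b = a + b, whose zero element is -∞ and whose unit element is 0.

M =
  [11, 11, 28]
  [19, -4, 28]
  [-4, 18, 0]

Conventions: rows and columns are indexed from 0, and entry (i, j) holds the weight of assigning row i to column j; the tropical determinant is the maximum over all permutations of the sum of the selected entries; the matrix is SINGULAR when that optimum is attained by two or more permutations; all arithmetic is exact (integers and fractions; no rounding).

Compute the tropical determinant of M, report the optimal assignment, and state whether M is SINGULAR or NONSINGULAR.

σ = (0, 1, 2): 11 + (-4) + 0 = 7
σ = (0, 2, 1): 11 + 28 + 18 = 57
σ = (1, 0, 2): 11 + 19 + 0 = 30
σ = (1, 2, 0): 11 + 28 + (-4) = 35
σ = (2, 0, 1): 28 + 19 + 18 = 65
σ = (2, 1, 0): 28 + (-4) + (-4) = 20
Optimal value attained by: σ = (2, 0, 1).
Answer: det⊕(M) = 65; verdict: NONSINGULAR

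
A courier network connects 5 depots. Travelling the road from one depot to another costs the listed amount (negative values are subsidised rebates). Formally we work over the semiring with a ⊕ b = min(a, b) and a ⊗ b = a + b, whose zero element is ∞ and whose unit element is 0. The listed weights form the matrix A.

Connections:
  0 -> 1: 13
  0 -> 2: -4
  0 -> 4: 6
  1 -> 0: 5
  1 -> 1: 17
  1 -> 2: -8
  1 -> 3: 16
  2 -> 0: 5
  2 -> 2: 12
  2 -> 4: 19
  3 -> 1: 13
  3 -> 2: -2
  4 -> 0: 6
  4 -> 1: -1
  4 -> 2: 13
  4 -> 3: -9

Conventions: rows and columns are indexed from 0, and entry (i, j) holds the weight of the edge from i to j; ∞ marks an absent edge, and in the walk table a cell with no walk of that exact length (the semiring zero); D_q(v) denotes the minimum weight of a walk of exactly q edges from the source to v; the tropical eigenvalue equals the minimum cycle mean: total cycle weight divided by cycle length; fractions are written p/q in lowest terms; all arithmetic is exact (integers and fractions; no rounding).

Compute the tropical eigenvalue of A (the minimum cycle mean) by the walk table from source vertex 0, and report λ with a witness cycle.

q=0: [0, ∞, ∞, ∞, ∞]
q=1: [∞, 13, -4, ∞, 6]
q=2: [1, 5, 5, -3, 15]
q=3: [10, 10, -5, 6, 7]
q=4: [0, 6, 2, -2, 14]
q=5: [7, 11, -4, 5, 6]
Optimal cycle mean attained by: cycle 0->4->3->2->0, total 6 + (-9) + (-2) + 5, length 4.
Answer: λ = 0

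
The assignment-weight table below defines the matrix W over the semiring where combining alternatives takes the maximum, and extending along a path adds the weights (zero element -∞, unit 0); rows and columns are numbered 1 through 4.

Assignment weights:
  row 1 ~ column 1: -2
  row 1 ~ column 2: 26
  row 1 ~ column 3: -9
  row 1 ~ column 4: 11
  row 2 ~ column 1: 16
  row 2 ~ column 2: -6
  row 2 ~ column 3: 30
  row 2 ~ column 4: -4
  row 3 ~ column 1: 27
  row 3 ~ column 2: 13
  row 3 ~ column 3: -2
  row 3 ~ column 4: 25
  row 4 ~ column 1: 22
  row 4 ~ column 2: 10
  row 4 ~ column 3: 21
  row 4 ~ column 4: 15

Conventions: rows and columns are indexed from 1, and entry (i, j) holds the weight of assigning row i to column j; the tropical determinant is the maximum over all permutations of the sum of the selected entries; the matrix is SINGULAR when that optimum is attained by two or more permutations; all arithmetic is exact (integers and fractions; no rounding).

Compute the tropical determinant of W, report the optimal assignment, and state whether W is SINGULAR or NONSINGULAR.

σ = (1, 2, 3, 4): (-2) + (-6) + (-2) + 15 = 5
σ = (1, 2, 4, 3): (-2) + (-6) + 25 + 21 = 38
σ = (1, 3, 2, 4): (-2) + 30 + 13 + 15 = 56
σ = (1, 3, 4, 2): (-2) + 30 + 25 + 10 = 63
σ = (1, 4, 2, 3): (-2) + (-4) + 13 + 21 = 28
σ = (1, 4, 3, 2): (-2) + (-4) + (-2) + 10 = 2
σ = (2, 1, 3, 4): 26 + 16 + (-2) + 15 = 55
σ = (2, 1, 4, 3): 26 + 16 + 25 + 21 = 88
σ = (2, 3, 1, 4): 26 + 30 + 27 + 15 = 98
σ = (2, 3, 4, 1): 26 + 30 + 25 + 22 = 103
σ = (2, 4, 1, 3): 26 + (-4) + 27 + 21 = 70
σ = (2, 4, 3, 1): 26 + (-4) + (-2) + 22 = 42
σ = (3, 1, 2, 4): (-9) + 16 + 13 + 15 = 35
σ = (3, 1, 4, 2): (-9) + 16 + 25 + 10 = 42
σ = (3, 2, 1, 4): (-9) + (-6) + 27 + 15 = 27
σ = (3, 2, 4, 1): (-9) + (-6) + 25 + 22 = 32
σ = (3, 4, 1, 2): (-9) + (-4) + 27 + 10 = 24
σ = (3, 4, 2, 1): (-9) + (-4) + 13 + 22 = 22
σ = (4, 1, 2, 3): 11 + 16 + 13 + 21 = 61
σ = (4, 1, 3, 2): 11 + 16 + (-2) + 10 = 35
σ = (4, 2, 1, 3): 11 + (-6) + 27 + 21 = 53
σ = (4, 2, 3, 1): 11 + (-6) + (-2) + 22 = 25
σ = (4, 3, 1, 2): 11 + 30 + 27 + 10 = 78
σ = (4, 3, 2, 1): 11 + 30 + 13 + 22 = 76
Optimal value attained by: σ = (2, 3, 4, 1).
Answer: det⊕(W) = 103; verdict: NONSINGULAR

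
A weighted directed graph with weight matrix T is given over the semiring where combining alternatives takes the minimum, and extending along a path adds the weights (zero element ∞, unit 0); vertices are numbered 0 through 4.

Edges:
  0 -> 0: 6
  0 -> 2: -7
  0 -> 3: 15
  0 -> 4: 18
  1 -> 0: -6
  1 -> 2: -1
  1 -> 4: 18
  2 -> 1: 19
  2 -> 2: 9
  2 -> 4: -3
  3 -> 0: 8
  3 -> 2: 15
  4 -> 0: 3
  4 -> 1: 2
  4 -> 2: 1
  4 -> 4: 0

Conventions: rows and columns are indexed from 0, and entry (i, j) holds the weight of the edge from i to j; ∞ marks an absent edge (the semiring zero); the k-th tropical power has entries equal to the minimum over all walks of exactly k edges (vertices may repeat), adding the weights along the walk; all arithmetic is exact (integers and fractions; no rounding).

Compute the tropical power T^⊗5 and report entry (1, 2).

T^⊗2:
  [12, 12, -1, 21, -10]
  [0, 18, -13, 9, -4]
  [0, -1, -2, ∞, -3]
  [14, 34, 1, 23, 12]
  [-4, 2, -4, 18, -2]
T^⊗3:
  [-7, -8, -9, 27, -10]
  [-1, -2, -7, 15, -16]
  [-7, -1, -7, 15, -5]
  [15, 14, 7, 29, -2]
  [-4, 0, -11, 11, -7]
T^⊗4:
  [-14, -8, -14, 8, -12]
  [-13, -14, -15, 14, -16]
  [-7, -3, -14, 8, -10]
  [1, 0, -1, 30, -2]
  [-6, -5, -11, 11, -14]
T^⊗5:
  [-14, -10, -21, 1, -17]
  [-20, -14, -20, 2, -18]
  [-9, -8, -14, 8, -17]
  [-6, 0, -6, 16, -4]
  [-11, -12, -13, 9, -14]
Key observation: the optimum is the walk 1->0->2->4->0->2, with weight (-6) + (-7) + (-3) + 3 + (-7) = -20.
Optimal value attained by: walk 1->0->2->4->0->2.
Answer: (T^⊗5)[1][2] = -20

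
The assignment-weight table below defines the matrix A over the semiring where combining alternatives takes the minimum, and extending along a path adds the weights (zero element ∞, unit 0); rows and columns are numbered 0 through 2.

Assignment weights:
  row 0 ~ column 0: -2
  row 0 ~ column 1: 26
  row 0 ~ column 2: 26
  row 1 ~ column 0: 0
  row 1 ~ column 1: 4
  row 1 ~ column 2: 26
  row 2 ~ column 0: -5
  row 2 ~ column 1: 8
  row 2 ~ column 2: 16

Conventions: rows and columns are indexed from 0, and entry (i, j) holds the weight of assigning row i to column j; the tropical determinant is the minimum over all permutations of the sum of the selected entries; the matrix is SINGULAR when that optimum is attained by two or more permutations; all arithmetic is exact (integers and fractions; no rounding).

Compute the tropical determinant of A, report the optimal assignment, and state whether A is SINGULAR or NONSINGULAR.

σ = (0, 1, 2): (-2) + 4 + 16 = 18
σ = (0, 2, 1): (-2) + 26 + 8 = 32
σ = (1, 0, 2): 26 + 0 + 16 = 42
σ = (1, 2, 0): 26 + 26 + (-5) = 47
σ = (2, 0, 1): 26 + 0 + 8 = 34
σ = (2, 1, 0): 26 + 4 + (-5) = 25
Optimal value attained by: σ = (0, 1, 2).
Answer: det⊕(A) = 18; verdict: NONSINGULAR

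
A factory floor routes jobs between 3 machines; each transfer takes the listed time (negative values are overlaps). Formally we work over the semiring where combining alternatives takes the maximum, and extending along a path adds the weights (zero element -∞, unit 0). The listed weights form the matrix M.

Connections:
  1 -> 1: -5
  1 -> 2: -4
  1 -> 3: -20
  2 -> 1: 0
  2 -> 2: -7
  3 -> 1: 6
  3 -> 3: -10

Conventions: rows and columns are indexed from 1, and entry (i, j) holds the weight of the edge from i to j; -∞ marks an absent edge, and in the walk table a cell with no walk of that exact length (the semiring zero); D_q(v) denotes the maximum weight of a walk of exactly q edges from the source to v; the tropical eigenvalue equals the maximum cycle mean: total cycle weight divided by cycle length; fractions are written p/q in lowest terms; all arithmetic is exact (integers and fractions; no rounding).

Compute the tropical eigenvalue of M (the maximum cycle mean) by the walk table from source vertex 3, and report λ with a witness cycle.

q=0: [-∞, -∞, 0]
q=1: [6, -∞, -10]
q=2: [1, 2, -14]
q=3: [2, -3, -19]
Optimal cycle mean attained by: cycle 1->2->1, total (-4) + 0, length 2.
Answer: λ = -2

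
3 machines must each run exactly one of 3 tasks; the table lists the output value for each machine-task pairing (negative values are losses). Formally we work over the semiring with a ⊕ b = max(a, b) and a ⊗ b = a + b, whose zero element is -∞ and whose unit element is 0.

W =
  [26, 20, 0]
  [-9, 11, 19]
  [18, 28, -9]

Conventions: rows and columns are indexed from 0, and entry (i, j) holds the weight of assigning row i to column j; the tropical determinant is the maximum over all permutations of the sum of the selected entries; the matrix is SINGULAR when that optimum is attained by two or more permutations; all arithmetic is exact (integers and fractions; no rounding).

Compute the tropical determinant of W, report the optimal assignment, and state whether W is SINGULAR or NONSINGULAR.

σ = (0, 1, 2): 26 + 11 + (-9) = 28
σ = (0, 2, 1): 26 + 19 + 28 = 73
σ = (1, 0, 2): 20 + (-9) + (-9) = 2
σ = (1, 2, 0): 20 + 19 + 18 = 57
σ = (2, 0, 1): 0 + (-9) + 28 = 19
σ = (2, 1, 0): 0 + 11 + 18 = 29
Optimal value attained by: σ = (0, 2, 1).
Answer: det⊕(W) = 73; verdict: NONSINGULAR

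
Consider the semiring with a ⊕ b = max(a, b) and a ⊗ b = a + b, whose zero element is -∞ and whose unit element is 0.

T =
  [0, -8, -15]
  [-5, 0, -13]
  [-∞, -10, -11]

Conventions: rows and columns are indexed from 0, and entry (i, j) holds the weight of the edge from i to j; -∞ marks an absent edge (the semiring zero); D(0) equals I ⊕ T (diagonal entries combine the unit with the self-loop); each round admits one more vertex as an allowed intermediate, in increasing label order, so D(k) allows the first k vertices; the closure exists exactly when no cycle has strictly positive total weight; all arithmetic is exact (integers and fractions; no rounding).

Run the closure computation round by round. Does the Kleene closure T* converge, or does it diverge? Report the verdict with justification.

D(0):
  [0, -8, -15]
  [-5, 0, -13]
  [-∞, -10, 0]
D(1):
  [0, -8, -15]
  [-5, 0, -13]
  [-∞, -10, 0]
D(2):
  [0, -8, -15]
  [-5, 0, -13]
  [-15, -10, 0]
D(3):
  [0, -8, -15]
  [-5, 0, -13]
  [-15, -10, 0]
Key observation: every diagonal entry stays at the unit through all rounds, so no improving cycle exists.
Answer: CONVERGES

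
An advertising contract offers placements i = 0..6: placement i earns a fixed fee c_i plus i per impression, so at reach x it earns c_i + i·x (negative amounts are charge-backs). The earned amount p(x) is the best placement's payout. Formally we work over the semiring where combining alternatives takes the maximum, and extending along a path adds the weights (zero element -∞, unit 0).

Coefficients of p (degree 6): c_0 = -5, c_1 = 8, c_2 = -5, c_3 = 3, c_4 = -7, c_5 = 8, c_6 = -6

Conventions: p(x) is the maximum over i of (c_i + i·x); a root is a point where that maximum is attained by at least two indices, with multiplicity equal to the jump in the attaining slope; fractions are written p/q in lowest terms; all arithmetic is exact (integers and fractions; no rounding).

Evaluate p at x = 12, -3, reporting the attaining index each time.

p(12) = max(-5+0·12=-5, 8+1·12=20, -5+2·12=19, 3+3·12=39, -7+4·12=41, 8+5·12=68, -6+6·12=66) = 68 (attained by i=5)
p(-3) = max(-5+0·(-3)=-5, 8+1·(-3)=5, -5+2·(-3)=-11, 3+3·(-3)=-6, -7+4·(-3)=-19, 8+5·(-3)=-7, -6+6·(-3)=-24) = 5 (attained by i=1)
Answer: p(12) = 68; p(-3) = 5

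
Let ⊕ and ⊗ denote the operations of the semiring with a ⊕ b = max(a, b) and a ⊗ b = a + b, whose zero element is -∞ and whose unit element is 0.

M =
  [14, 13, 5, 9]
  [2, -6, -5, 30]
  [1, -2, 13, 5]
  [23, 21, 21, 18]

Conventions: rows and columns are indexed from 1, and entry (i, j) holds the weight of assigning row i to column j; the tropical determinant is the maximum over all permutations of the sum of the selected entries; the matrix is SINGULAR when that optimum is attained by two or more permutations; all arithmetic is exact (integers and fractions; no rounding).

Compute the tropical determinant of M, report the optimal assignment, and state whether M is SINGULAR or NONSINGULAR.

σ = (1, 2, 3, 4): 14 + (-6) + 13 + 18 = 39
σ = (1, 2, 4, 3): 14 + (-6) + 5 + 21 = 34
σ = (1, 3, 2, 4): 14 + (-5) + (-2) + 18 = 25
σ = (1, 3, 4, 2): 14 + (-5) + 5 + 21 = 35
σ = (1, 4, 2, 3): 14 + 30 + (-2) + 21 = 63
σ = (1, 4, 3, 2): 14 + 30 + 13 + 21 = 78
σ = (2, 1, 3, 4): 13 + 2 + 13 + 18 = 46
σ = (2, 1, 4, 3): 13 + 2 + 5 + 21 = 41
σ = (2, 3, 1, 4): 13 + (-5) + 1 + 18 = 27
σ = (2, 3, 4, 1): 13 + (-5) + 5 + 23 = 36
σ = (2, 4, 1, 3): 13 + 30 + 1 + 21 = 65
σ = (2, 4, 3, 1): 13 + 30 + 13 + 23 = 79
σ = (3, 1, 2, 4): 5 + 2 + (-2) + 18 = 23
σ = (3, 1, 4, 2): 5 + 2 + 5 + 21 = 33
σ = (3, 2, 1, 4): 5 + (-6) + 1 + 18 = 18
σ = (3, 2, 4, 1): 5 + (-6) + 5 + 23 = 27
σ = (3, 4, 1, 2): 5 + 30 + 1 + 21 = 57
σ = (3, 4, 2, 1): 5 + 30 + (-2) + 23 = 56
σ = (4, 1, 2, 3): 9 + 2 + (-2) + 21 = 30
σ = (4, 1, 3, 2): 9 + 2 + 13 + 21 = 45
σ = (4, 2, 1, 3): 9 + (-6) + 1 + 21 = 25
σ = (4, 2, 3, 1): 9 + (-6) + 13 + 23 = 39
σ = (4, 3, 1, 2): 9 + (-5) + 1 + 21 = 26
σ = (4, 3, 2, 1): 9 + (-5) + (-2) + 23 = 25
Optimal value attained by: σ = (2, 4, 3, 1).
Answer: det⊕(M) = 79; verdict: NONSINGULAR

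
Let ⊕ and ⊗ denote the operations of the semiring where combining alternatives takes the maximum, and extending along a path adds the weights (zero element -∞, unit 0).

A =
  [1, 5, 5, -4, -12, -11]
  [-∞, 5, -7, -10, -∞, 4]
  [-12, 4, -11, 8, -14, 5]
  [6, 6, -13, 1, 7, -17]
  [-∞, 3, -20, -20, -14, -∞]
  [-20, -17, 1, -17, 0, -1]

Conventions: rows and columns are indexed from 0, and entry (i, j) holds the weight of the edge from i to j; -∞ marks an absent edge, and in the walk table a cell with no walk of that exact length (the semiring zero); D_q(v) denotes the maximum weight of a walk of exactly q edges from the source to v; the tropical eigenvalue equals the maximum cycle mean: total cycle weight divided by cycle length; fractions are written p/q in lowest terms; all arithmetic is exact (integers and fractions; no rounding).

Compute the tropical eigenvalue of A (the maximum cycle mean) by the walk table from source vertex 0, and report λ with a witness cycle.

q=0: [0, -∞, -∞, -∞, -∞, -∞]
q=1: [1, 5, 5, -4, -12, -11]
q=2: [2, 10, 6, 13, 3, 10]
q=3: [19, 19, 11, 14, 20, 14]
q=4: [20, 24, 24, 19, 21, 23]
q=5: [25, 29, 25, 32, 26, 29]
q=6: [38, 38, 30, 33, 39, 33]
Optimal cycle mean attained by: cycle 0->2->3->0, total 5 + 8 + 6, length 3.
Answer: λ = 19/3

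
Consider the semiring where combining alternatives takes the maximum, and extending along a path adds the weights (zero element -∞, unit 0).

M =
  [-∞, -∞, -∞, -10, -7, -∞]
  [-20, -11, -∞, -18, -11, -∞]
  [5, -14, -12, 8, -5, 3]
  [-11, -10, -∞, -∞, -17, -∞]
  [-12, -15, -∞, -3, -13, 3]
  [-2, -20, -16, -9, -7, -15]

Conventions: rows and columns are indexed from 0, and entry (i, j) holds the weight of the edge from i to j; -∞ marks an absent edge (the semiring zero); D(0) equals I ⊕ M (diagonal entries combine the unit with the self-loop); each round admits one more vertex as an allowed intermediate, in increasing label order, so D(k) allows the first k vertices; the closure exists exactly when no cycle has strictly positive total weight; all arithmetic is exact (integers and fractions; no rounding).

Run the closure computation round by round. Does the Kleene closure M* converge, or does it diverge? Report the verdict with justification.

D(0):
  [0, -∞, -∞, -10, -7, -∞]
  [-20, 0, -∞, -18, -11, -∞]
  [5, -14, 0, 8, -5, 3]
  [-11, -10, -∞, 0, -17, -∞]
  [-12, -15, -∞, -3, 0, 3]
  [-2, -20, -16, -9, -7, 0]
D(1):
  [0, -∞, -∞, -10, -7, -∞]
  [-20, 0, -∞, -18, -11, -∞]
  [5, -14, 0, 8, -2, 3]
  [-11, -10, -∞, 0, -17, -∞]
  [-12, -15, -∞, -3, 0, 3]
  [-2, -20, -16, -9, -7, 0]
D(2):
  [0, -∞, -∞, -10, -7, -∞]
  [-20, 0, -∞, -18, -11, -∞]
  [5, -14, 0, 8, -2, 3]
  [-11, -10, -∞, 0, -17, -∞]
  [-12, -15, -∞, -3, 0, 3]
  [-2, -20, -16, -9, -7, 0]
D(3):
  [0, -∞, -∞, -10, -7, -∞]
  [-20, 0, -∞, -18, -11, -∞]
  [5, -14, 0, 8, -2, 3]
  [-11, -10, -∞, 0, -17, -∞]
  [-12, -15, -∞, -3, 0, 3]
  [-2, -20, -16, -8, -7, 0]
D(4):
  [0, -20, -∞, -10, -7, -∞]
  [-20, 0, -∞, -18, -11, -∞]
  [5, -2, 0, 8, -2, 3]
  [-11, -10, -∞, 0, -17, -∞]
  [-12, -13, -∞, -3, 0, 3]
  [-2, -18, -16, -8, -7, 0]
D(5):
  [0, -20, -∞, -10, -7, -4]
  [-20, 0, -∞, -14, -11, -8]
  [5, -2, 0, 8, -2, 3]
  [-11, -10, -∞, 0, -17, -14]
  [-12, -13, -∞, -3, 0, 3]
  [-2, -18, -16, -8, -7, 0]
D(6):
  [0, -20, -20, -10, -7, -4]
  [-10, 0, -24, -14, -11, -8]
  [5, -2, 0, 8, -2, 3]
  [-11, -10, -30, 0, -17, -14]
  [1, -13, -13, -3, 0, 3]
  [-2, -18, -16, -8, -7, 0]
Key observation: every diagonal entry stays at the unit through all rounds, so no improving cycle exists.
Answer: CONVERGES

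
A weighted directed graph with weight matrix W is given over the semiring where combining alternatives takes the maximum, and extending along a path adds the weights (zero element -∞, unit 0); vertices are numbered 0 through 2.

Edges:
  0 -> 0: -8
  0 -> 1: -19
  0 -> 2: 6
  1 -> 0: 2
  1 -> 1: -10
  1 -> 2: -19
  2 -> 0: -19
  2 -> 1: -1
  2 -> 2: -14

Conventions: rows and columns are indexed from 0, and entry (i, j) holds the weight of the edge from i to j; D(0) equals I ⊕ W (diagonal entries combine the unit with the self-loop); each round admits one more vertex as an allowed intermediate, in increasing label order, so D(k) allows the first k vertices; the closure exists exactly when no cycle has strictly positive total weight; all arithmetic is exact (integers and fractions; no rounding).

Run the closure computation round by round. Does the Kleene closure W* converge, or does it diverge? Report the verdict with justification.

D(0):
  [0, -19, 6]
  [2, 0, -19]
  [-19, -1, 0]
D(1):
  [0, -19, 6]
  [2, 0, 8]
  [-19, -1, 0]
Detection: at round 2, diagonal entry (2, 2) turns strictly positive.
Key observation: the cycle 2->1->0->2 has total weight (-1) + 2 + 6, which is strictly positive.
Answer: DIVERGES — positive cycle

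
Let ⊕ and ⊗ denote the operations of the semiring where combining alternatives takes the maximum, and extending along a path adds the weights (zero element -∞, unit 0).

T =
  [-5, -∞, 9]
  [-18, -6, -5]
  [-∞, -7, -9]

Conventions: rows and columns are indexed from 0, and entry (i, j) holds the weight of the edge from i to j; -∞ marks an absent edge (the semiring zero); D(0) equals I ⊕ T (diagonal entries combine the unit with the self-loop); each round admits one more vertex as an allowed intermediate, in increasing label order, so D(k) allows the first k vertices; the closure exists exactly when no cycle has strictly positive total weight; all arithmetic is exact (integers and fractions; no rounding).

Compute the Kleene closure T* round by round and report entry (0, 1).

D(0):
  [0, -∞, 9]
  [-18, 0, -5]
  [-∞, -7, 0]
D(1):
  [0, -∞, 9]
  [-18, 0, -5]
  [-∞, -7, 0]
D(2):
  [0, -∞, 9]
  [-18, 0, -5]
  [-25, -7, 0]
D(3):
  [0, 2, 9]
  [-18, 0, -5]
  [-25, -7, 0]
Answer: T*[0][1] = 2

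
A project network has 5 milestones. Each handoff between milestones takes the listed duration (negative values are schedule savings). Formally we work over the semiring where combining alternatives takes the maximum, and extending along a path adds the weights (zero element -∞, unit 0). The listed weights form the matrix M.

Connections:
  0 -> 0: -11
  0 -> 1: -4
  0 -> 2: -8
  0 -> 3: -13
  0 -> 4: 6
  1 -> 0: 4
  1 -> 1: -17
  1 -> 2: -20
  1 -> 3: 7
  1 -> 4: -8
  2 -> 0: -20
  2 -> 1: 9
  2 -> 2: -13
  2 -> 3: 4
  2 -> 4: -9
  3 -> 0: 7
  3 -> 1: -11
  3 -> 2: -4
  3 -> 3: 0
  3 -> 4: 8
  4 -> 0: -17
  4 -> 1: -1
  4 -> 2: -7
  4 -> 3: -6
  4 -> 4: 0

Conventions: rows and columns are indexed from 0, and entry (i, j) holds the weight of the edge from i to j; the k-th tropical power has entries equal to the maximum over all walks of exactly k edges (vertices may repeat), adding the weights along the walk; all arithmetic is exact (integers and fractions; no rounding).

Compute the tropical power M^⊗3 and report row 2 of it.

M^⊗2:
  [0, 5, -1, 3, 6]
  [14, 0, 3, 7, 15]
  [13, -4, 0, 16, 12]
  [7, 7, 1, 2, 13]
  [3, 2, -7, 6, 2]
M^⊗3:
  [10, 8, -1, 12, 11]
  [14, 14, 8, 9, 20]
  [23, 11, 12, 16, 24]
  [11, 12, 6, 14, 13]
  [13, 2, 2, 9, 14]
Answer: row 2 of M^⊗3 = [23, 11, 12, 16, 24]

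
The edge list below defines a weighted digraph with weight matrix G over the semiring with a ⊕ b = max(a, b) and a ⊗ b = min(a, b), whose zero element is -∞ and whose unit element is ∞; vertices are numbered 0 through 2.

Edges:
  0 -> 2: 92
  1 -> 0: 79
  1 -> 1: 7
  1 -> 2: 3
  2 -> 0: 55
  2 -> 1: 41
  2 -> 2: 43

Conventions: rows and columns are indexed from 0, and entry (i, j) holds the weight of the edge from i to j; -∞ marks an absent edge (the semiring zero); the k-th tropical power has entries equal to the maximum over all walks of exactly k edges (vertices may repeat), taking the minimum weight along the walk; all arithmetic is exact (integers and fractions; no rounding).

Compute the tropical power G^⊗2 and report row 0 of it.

G^⊗2:
  [55, 41, 43]
  [7, 7, 79]
  [43, 41, 55]
Answer: row 0 of G^⊗2 = [55, 41, 43]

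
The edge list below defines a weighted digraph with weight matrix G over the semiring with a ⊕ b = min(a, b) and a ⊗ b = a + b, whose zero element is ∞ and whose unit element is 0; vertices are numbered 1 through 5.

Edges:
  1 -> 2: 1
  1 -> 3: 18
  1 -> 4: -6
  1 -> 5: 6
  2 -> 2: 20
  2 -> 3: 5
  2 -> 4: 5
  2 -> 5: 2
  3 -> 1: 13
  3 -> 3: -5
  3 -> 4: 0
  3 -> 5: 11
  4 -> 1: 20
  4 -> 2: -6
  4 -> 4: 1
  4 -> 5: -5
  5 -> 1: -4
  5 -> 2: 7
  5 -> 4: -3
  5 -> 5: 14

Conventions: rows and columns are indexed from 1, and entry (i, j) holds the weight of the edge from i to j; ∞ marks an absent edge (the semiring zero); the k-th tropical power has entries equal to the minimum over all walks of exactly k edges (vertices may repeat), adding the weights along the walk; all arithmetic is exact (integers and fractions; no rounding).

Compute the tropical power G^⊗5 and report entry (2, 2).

G^⊗2:
  [2, -12, 6, -5, -11]
  [-2, -1, 0, -1, 0]
  [7, -6, -10, -5, -5]
  [-9, -5, -1, -8, -4]
  [10, -9, 12, -10, -8]
G^⊗3:
  [-15, -11, -7, -14, -10]
  [-4, -7, -5, -8, -6]
  [-9, -11, -15, -10, -10]
  [-8, -14, -6, -15, -13]
  [-12, -16, -4, -11, -15]
G^⊗4:
  [-14, -20, -12, -21, -19]
  [-10, -14, -10, -10, -13]
  [-14, -16, -20, -15, -15]
  [-17, -21, -11, -16, -20]
  [-19, -17, -11, -18, -16]
G^⊗5:
  [-23, -27, -17, -22, -26]
  [-17, -16, -15, -16, -15]
  [-19, -21, -25, -20, -20]
  [-24, -22, -16, -23, -21]
  [-20, -24, -16, -25, -23]
Key observation: the optimum is the walk 2->4->5->1->4->2, with weight 5 + (-5) + (-4) + (-6) + (-6) = -16.
Optimal value attained by: walk 2->4->5->1->4->2.
Answer: (G^⊗5)[2][2] = -16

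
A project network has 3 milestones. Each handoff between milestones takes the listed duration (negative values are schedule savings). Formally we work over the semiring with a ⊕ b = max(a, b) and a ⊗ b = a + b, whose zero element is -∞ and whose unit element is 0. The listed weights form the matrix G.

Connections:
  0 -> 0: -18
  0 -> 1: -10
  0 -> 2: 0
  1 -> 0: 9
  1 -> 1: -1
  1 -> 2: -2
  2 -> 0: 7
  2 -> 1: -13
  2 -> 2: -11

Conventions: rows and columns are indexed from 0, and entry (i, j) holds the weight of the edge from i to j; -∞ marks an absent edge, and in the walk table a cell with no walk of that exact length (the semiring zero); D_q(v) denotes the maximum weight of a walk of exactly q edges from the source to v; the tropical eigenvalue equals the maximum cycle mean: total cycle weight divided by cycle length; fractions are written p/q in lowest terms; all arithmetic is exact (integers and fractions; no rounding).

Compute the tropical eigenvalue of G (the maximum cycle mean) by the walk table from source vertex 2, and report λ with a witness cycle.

q=0: [-∞, -∞, 0]
q=1: [7, -13, -11]
q=2: [-4, -3, 7]
q=3: [14, -4, -4]
Optimal cycle mean attained by: cycle 0->2->0, total 0 + 7, length 2.
Answer: λ = 7/2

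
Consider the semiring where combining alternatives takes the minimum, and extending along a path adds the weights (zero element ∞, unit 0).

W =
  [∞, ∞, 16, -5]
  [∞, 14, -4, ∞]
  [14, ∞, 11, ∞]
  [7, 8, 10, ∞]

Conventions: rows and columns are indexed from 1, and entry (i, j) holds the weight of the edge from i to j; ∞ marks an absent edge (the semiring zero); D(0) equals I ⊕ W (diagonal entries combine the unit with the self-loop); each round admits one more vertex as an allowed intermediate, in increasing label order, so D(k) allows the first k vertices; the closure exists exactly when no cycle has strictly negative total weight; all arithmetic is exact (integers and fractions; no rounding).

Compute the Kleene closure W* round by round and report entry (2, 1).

D(0):
  [0, ∞, 16, -5]
  [∞, 0, -4, ∞]
  [14, ∞, 0, ∞]
  [7, 8, 10, 0]
D(1):
  [0, ∞, 16, -5]
  [∞, 0, -4, ∞]
  [14, ∞, 0, 9]
  [7, 8, 10, 0]
D(2):
  [0, ∞, 16, -5]
  [∞, 0, -4, ∞]
  [14, ∞, 0, 9]
  [7, 8, 4, 0]
D(3):
  [0, ∞, 16, -5]
  [10, 0, -4, 5]
  [14, ∞, 0, 9]
  [7, 8, 4, 0]
D(4):
  [0, 3, -1, -5]
  [10, 0, -4, 5]
  [14, 17, 0, 9]
  [7, 8, 4, 0]
Answer: W*[2][1] = 10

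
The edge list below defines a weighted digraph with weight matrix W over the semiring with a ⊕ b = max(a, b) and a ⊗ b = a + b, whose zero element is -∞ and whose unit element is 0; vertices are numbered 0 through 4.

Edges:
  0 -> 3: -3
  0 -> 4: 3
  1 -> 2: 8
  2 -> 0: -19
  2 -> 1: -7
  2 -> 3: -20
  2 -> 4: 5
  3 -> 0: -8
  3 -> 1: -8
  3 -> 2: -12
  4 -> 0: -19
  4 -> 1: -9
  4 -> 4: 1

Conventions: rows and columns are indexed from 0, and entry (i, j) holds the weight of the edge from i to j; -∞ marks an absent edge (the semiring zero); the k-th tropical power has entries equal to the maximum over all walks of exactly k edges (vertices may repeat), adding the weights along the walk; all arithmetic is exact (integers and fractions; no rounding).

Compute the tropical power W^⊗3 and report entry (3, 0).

W^⊗2:
  [-11, -6, -15, -∞, 4]
  [-11, 1, -∞, -12, 13]
  [-14, -4, 1, -22, 6]
  [-31, -19, 0, -11, -5]
  [-18, -8, -1, -22, 2]
W^⊗3:
  [-15, -5, 2, -14, 5]
  [-6, 4, 9, -14, 14]
  [-13, -3, 4, -17, 7]
  [-19, -7, -11, -20, 5]
  [-17, -7, 0, -21, 4]
Key observation: the optimum is the walk 3->0->3->0, with weight (-8) + (-3) + (-8) = -19.
Optimal value attained by: walk 3->0->3->0.
Answer: (W^⊗3)[3][0] = -19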